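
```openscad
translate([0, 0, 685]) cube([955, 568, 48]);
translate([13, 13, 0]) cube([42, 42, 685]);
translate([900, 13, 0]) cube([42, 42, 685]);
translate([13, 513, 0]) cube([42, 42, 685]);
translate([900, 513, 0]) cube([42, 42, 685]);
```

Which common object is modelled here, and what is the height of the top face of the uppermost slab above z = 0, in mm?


A table. The table height is 733 mm.

A 955×568×48 slab sits at z = 685 on four 42 mm square posts — a table. The top surface is at 685 + 48 = 733 mm.


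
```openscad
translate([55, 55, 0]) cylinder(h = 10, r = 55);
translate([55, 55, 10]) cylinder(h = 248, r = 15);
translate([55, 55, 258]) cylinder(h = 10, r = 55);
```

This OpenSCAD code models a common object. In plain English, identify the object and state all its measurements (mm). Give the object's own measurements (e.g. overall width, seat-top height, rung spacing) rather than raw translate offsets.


A spool: two coaxial disc flanges of radius 55 mm and thickness 10 mm, joined by a core cylinder of radius 15 mm and height 248 mm. The lower flange rests on z = 0 and the three cylinders share a vertical axis.


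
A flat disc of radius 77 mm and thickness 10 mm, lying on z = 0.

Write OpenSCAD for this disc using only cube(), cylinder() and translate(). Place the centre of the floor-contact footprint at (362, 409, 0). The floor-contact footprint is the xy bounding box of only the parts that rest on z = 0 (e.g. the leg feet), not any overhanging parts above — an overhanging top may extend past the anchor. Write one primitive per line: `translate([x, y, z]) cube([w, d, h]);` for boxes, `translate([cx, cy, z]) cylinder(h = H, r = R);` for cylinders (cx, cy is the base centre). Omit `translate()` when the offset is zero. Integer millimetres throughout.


translate([362, 409, 0]) cylinder(h = 10, r = 77);


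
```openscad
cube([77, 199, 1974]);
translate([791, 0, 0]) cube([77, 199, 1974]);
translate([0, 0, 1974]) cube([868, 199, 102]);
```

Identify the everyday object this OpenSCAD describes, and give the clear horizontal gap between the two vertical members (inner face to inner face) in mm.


A door frame. The clear opening width is 714 mm.

Two 1974 mm tall posts with a header on top — a door frame. The left jamb is 77 mm wide at x = 0; the right jamb starts at x = 791. The clear opening is 791 − 77 = 714 mm.


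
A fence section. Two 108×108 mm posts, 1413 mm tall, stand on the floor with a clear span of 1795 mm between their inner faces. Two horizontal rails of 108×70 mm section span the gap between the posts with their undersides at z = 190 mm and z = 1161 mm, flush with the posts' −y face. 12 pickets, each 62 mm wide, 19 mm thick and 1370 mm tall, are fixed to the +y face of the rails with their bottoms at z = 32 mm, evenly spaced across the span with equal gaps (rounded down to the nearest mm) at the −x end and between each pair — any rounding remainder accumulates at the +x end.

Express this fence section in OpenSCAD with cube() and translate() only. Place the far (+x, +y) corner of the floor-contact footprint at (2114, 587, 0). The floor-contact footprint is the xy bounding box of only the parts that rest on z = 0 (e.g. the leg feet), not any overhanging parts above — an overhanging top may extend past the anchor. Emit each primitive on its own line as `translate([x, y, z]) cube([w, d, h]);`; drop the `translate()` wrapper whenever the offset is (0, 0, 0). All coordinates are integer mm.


translate([103, 479, 0]) cube([108, 108, 1413]);
translate([2006, 479, 0]) cube([108, 108, 1413]);
translate([211, 479, 190]) cube([1795, 108, 70]);
translate([211, 479, 1161]) cube([1795, 108, 70]);
translate([291, 587, 32]) cube([62, 19, 1370]);
translate([433, 587, 32]) cube([62, 19, 1370]);
translate([575, 587, 32]) cube([62, 19, 1370]);
translate([717, 587, 32]) cube([62, 19, 1370]);
translate([859, 587, 32]) cube([62, 19, 1370]);
translate([1001, 587, 32]) cube([62, 19, 1370]);
translate([1143, 587, 32]) cube([62, 19, 1370]);
translate([1285, 587, 32]) cube([62, 19, 1370]);
translate([1427, 587, 32]) cube([62, 19, 1370]);
translate([1569, 587, 32]) cube([62, 19, 1370]);
translate([1711, 587, 32]) cube([62, 19, 1370]);
translate([1853, 587, 32]) cube([62, 19, 1370]);


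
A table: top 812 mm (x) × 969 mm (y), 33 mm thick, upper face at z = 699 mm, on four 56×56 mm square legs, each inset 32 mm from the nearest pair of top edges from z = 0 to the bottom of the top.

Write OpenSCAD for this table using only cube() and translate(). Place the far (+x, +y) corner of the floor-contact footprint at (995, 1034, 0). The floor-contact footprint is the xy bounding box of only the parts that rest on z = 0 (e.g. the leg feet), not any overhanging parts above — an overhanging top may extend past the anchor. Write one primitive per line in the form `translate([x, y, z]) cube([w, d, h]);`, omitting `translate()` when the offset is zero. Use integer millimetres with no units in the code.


translate([215, 97, 666]) cube([812, 969, 33]);
translate([247, 129, 0]) cube([56, 56, 666]);
translate([939, 129, 0]) cube([56, 56, 666]);
translate([247, 978, 0]) cube([56, 56, 666]);
translate([939, 978, 0]) cube([56, 56, 666]);


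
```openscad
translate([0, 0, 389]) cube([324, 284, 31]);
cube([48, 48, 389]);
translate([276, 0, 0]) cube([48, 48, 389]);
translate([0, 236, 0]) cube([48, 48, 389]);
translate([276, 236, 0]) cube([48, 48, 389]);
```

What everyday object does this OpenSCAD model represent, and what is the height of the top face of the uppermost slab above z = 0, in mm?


A stool. The seat height is 420 mm.

A 324×284×31 slab at z = 389 on four corner posts — a stool. The seat top is 389 + 31 = 420 mm.


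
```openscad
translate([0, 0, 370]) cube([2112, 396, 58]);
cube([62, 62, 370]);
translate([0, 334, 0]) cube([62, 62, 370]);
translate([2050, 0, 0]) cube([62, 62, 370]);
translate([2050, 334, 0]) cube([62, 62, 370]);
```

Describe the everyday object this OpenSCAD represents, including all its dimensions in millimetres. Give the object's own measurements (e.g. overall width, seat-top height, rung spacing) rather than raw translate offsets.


A long wooden bench with a 2112 mm (x) × 396 mm (y) seat, 58 mm thick, its top surface 428 mm above the floor. Four 62 mm square legs at the seat corners, flush with the edges, run from z = 0 to the seat underside.


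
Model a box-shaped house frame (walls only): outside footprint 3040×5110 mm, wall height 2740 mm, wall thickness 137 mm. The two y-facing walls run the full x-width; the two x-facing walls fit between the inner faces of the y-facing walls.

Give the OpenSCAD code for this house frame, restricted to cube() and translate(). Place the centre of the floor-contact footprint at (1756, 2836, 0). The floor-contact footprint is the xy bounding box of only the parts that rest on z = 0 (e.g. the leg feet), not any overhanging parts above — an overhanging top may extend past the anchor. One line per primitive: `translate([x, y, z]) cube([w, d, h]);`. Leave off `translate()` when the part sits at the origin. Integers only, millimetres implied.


translate([236, 281, 0]) cube([3040, 137, 2740]);
translate([236, 5254, 0]) cube([3040, 137, 2740]);
translate([236, 418, 0]) cube([137, 4836, 2740]);
translate([3139, 418, 0]) cube([137, 4836, 2740]);


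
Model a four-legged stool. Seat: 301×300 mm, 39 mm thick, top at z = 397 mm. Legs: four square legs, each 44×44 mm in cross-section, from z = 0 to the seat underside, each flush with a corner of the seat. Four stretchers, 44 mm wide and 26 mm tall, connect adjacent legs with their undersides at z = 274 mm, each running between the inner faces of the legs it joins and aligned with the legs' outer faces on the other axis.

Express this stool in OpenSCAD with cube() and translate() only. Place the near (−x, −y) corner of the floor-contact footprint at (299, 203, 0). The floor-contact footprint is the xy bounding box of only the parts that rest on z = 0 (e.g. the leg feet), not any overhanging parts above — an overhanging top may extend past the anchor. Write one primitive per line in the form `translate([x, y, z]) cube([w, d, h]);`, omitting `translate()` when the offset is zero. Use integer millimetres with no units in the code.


translate([299, 203, 358]) cube([301, 300, 39]);
translate([299, 203, 0]) cube([44, 44, 358]);
translate([556, 203, 0]) cube([44, 44, 358]);
translate([299, 459, 0]) cube([44, 44, 358]);
translate([556, 459, 0]) cube([44, 44, 358]);
translate([343, 203, 274]) cube([213, 44, 26]);
translate([343, 459, 274]) cube([213, 44, 26]);
translate([299, 247, 274]) cube([44, 212, 26]);
translate([556, 247, 274]) cube([44, 212, 26]);


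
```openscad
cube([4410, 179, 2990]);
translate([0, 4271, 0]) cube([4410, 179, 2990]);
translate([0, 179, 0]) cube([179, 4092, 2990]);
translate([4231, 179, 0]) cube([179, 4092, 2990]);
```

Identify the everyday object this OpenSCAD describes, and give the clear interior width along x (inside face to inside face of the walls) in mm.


A house (or room) frame. The interior width is 4052 mm.

Four 2990 mm walls enclosing a rectangle with no floor or roof — a room or house frame. Outside width is 4410 mm and wall thickness is 179 mm, so the interior width is 4410 − 2 × 179 = 4052 mm.


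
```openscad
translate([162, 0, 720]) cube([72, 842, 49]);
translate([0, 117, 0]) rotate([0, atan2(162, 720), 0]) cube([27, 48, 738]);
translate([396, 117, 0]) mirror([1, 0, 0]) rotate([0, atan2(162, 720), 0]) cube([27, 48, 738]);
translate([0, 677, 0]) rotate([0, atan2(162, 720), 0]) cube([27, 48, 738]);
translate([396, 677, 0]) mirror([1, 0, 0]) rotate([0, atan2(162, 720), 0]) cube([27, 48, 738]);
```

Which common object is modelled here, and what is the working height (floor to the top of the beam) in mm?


A sawhorse. The overall height is 769 mm.

A beam across two mirrored pairs of raked legs — a sawhorse. The beam's underside is at z = 720 (matching the legs' vertical rise in atan2(162, 720)) and the beam is 49 mm tall, so its top is at 720 + 49 = 769 mm. The raked legs top out at the beam's underside, so that is the highest point.


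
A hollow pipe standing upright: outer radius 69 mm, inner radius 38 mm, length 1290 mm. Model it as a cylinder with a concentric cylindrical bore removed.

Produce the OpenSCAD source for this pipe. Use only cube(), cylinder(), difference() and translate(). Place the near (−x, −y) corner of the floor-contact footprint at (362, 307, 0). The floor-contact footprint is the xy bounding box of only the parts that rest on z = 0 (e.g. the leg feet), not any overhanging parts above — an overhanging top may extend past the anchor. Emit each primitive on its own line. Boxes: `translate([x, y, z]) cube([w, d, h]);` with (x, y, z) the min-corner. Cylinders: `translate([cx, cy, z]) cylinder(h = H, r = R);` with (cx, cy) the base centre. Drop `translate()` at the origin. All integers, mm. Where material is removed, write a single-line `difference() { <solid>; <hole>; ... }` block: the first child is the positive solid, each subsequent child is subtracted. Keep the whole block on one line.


difference() { translate([431, 376, 0]) cylinder(h = 1290, r = 69); translate([431, 376, 0]) cylinder(h = 1290, r = 38); }


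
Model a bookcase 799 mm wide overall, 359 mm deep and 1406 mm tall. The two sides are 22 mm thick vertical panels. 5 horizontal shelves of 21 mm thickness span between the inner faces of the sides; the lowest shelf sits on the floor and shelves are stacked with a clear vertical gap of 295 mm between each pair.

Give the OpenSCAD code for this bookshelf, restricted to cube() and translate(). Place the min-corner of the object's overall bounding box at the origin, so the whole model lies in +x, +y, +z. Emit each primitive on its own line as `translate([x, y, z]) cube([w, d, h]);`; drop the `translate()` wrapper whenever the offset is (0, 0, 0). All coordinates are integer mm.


cube([22, 359, 1406]);
translate([777, 0, 0]) cube([22, 359, 1406]);
translate([22, 0, 0]) cube([755, 359, 21]);
translate([22, 0, 316]) cube([755, 359, 21]);
translate([22, 0, 632]) cube([755, 359, 21]);
translate([22, 0, 948]) cube([755, 359, 21]);
translate([22, 0, 1264]) cube([755, 359, 21]);


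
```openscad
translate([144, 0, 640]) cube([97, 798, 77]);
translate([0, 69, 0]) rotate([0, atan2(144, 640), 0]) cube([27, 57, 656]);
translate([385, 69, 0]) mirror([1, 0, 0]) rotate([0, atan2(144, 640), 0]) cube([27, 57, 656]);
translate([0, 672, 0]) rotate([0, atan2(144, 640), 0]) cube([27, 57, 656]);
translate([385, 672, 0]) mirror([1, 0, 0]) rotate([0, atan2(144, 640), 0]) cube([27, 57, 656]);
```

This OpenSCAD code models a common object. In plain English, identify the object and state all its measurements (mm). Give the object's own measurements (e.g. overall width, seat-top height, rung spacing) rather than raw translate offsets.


A sawhorse. A 97×798×77 mm beam (x, y, z) sits on two A-frame leg pairs. Each pair is two raked legs of 27×57 mm section (57 mm along y) splaying symmetrically in x. Each leg rises 640 mm vertically over 144 mm of horizontal reach and is 656 mm long along its own axis. Every leg's outer bottom edge rests on the floor and its outer top edge meets a bottom edge of the beam — the left legs (tilting toward +x) meet the beam's −x bottom edge, the right legs (their mirror images, tilting toward −x) meet its +x bottom edge — so the leg tops tuck under the beam, the beam's underside is 640 mm above the floor, and the feet are 385 mm apart outside-to-outside with the beam centred between them. The two leg pairs are set in 69 mm from either end of the beam.


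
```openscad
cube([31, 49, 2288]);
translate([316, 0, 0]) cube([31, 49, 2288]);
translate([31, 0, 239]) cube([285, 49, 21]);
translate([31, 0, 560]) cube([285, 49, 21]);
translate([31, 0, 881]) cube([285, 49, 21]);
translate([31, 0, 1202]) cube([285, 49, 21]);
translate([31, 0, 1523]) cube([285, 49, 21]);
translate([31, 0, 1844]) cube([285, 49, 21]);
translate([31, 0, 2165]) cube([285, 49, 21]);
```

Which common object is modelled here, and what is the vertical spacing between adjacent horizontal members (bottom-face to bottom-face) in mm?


A ladder. The rung spacing is 321 mm.

Two tall 31×49 posts with 7 short bars between them — a ladder. Adjacent rungs sit at z = 239 and z = 560, so the spacing is 560 − 239 = 321 mm.


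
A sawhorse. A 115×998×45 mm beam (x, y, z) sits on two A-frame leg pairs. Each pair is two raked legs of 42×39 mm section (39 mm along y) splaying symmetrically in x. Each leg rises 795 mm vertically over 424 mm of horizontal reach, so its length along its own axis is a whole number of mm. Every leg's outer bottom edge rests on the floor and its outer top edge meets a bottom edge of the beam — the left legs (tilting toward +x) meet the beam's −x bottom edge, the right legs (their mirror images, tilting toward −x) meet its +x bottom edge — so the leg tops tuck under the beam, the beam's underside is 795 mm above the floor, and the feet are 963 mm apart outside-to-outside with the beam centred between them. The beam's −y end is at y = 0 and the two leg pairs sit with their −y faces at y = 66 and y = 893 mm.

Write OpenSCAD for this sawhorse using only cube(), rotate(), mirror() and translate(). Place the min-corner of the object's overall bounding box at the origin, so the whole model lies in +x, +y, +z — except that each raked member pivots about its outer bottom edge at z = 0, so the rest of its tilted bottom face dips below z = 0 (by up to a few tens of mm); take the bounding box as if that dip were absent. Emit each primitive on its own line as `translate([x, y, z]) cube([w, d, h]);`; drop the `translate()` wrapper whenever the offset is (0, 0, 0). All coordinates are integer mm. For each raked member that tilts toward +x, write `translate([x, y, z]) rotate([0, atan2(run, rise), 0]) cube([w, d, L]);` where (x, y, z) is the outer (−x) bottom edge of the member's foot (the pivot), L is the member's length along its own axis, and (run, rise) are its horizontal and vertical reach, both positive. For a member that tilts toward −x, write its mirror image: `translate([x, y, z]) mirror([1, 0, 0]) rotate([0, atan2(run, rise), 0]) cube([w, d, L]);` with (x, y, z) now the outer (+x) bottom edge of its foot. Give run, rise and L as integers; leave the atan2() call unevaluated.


translate([424, 0, 795]) cube([115, 998, 45]);
translate([0, 66, 0]) rotate([0, atan2(424, 795), 0]) cube([42, 39, 901]);
translate([963, 66, 0]) mirror([1, 0, 0]) rotate([0, atan2(424, 795), 0]) cube([42, 39, 901]);
translate([0, 893, 0]) rotate([0, atan2(424, 795), 0]) cube([42, 39, 901]);
translate([963, 893, 0]) mirror([1, 0, 0]) rotate([0, atan2(424, 795), 0]) cube([42, 39, 901]);


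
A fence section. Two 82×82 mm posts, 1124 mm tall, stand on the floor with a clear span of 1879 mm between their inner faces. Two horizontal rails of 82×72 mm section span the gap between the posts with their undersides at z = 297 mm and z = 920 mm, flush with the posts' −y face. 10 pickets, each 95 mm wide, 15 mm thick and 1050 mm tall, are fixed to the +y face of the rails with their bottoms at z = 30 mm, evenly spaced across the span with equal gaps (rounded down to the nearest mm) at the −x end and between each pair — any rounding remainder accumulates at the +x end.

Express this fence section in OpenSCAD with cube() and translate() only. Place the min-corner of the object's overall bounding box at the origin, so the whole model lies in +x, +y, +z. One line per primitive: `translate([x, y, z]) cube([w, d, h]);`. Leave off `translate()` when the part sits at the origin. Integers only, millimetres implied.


cube([82, 82, 1124]);
translate([1961, 0, 0]) cube([82, 82, 1124]);
translate([82, 0, 297]) cube([1879, 82, 72]);
translate([82, 0, 920]) cube([1879, 82, 72]);
translate([166, 82, 30]) cube([95, 15, 1050]);
translate([345, 82, 30]) cube([95, 15, 1050]);
translate([524, 82, 30]) cube([95, 15, 1050]);
translate([703, 82, 30]) cube([95, 15, 1050]);
translate([882, 82, 30]) cube([95, 15, 1050]);
translate([1061, 82, 30]) cube([95, 15, 1050]);
translate([1240, 82, 30]) cube([95, 15, 1050]);
translate([1419, 82, 30]) cube([95, 15, 1050]);
translate([1598, 82, 30]) cube([95, 15, 1050]);
translate([1777, 82, 30]) cube([95, 15, 1050]);


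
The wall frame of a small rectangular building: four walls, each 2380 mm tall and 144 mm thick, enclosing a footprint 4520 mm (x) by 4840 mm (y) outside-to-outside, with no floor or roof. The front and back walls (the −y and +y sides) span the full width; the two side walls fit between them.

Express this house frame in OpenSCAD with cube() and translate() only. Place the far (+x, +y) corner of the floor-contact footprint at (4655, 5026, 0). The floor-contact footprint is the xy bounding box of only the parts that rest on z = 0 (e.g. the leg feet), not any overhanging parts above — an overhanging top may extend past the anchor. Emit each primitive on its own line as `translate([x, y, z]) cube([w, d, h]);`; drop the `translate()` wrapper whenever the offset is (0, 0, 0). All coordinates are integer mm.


translate([135, 186, 0]) cube([4520, 144, 2380]);
translate([135, 4882, 0]) cube([4520, 144, 2380]);
translate([135, 330, 0]) cube([144, 4552, 2380]);
translate([4511, 330, 0]) cube([144, 4552, 2380]);


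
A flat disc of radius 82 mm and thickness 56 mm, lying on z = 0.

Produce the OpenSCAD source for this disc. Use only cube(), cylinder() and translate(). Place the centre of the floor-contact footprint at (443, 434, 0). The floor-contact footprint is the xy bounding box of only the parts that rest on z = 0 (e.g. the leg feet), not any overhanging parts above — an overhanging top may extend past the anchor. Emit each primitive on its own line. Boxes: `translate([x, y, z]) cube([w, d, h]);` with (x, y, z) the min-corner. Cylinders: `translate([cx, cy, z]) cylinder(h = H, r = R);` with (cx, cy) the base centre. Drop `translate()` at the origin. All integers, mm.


translate([443, 434, 0]) cylinder(h = 56, r = 82);


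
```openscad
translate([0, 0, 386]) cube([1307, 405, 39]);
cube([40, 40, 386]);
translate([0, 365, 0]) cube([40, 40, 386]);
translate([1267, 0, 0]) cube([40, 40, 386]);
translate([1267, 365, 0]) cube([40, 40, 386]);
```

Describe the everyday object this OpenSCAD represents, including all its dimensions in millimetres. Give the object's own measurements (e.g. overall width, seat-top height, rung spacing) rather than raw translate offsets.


A bench: a 1307×405 mm seat slab, 39 mm thick, top at z = 425 mm, on four 40×40 mm square legs flush with the seat corners and standing on z = 0.


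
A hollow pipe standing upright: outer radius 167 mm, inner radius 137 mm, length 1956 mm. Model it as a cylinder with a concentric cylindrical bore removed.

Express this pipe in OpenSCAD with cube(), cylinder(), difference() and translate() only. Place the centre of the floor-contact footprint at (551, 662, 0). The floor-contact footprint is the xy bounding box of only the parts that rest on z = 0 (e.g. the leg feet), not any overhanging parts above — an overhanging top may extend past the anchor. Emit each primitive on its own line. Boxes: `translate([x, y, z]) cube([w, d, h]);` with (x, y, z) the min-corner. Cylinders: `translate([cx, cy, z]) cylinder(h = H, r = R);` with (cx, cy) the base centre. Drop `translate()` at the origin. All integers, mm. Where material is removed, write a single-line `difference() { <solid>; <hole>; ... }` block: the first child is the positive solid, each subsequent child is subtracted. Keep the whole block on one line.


difference() { translate([551, 662, 0]) cylinder(h = 1956, r = 167); translate([551, 662, 0]) cylinder(h = 1956, r = 137); }


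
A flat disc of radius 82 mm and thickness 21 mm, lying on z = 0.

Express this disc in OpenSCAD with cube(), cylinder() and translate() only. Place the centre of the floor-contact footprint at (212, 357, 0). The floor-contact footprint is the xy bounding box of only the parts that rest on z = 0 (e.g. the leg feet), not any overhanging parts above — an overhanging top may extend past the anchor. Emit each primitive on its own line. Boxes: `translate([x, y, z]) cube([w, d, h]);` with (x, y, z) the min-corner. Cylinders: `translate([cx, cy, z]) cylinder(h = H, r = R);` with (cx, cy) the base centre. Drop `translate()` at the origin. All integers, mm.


translate([212, 357, 0]) cylinder(h = 21, r = 82);


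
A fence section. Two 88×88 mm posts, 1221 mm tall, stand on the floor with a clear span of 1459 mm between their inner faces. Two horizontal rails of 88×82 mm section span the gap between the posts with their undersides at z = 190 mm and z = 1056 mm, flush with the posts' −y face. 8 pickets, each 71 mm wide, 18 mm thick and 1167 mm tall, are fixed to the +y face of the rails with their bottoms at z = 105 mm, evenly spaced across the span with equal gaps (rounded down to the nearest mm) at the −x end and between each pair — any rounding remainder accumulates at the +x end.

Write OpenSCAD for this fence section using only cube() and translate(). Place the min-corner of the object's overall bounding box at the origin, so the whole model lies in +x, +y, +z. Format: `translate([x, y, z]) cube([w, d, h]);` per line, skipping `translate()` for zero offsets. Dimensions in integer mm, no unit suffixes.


cube([88, 88, 1221]);
translate([1547, 0, 0]) cube([88, 88, 1221]);
translate([88, 0, 190]) cube([1459, 88, 82]);
translate([88, 0, 1056]) cube([1459, 88, 82]);
translate([187, 88, 105]) cube([71, 18, 1167]);
translate([357, 88, 105]) cube([71, 18, 1167]);
translate([527, 88, 105]) cube([71, 18, 1167]);
translate([697, 88, 105]) cube([71, 18, 1167]);
translate([867, 88, 105]) cube([71, 18, 1167]);
translate([1037, 88, 105]) cube([71, 18, 1167]);
translate([1207, 88, 105]) cube([71, 18, 1167]);
translate([1377, 88, 105]) cube([71, 18, 1167]);


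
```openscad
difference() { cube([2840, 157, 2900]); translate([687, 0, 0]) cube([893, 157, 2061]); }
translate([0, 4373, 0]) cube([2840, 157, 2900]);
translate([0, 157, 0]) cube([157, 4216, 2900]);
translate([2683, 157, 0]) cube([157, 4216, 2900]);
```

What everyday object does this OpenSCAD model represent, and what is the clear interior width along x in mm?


A single room. The interior width is 2526 mm.

Four walls enclosing a rectangle with a door in the front wall — a room. Outside width 2840 minus two 157 mm walls gives 2526 mm.


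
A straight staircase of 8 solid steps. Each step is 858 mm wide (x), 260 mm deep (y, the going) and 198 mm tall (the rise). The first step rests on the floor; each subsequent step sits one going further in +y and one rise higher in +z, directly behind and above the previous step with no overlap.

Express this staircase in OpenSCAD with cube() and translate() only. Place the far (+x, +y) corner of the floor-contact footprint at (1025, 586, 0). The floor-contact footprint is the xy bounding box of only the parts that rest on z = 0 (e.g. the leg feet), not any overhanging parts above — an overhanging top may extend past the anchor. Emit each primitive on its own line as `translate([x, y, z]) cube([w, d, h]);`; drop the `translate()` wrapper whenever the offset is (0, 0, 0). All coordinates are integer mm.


translate([167, 326, 0]) cube([858, 260, 198]);
translate([167, 586, 198]) cube([858, 260, 198]);
translate([167, 846, 396]) cube([858, 260, 198]);
translate([167, 1106, 594]) cube([858, 260, 198]);
translate([167, 1366, 792]) cube([858, 260, 198]);
translate([167, 1626, 990]) cube([858, 260, 198]);
translate([167, 1886, 1188]) cube([858, 260, 198]);
translate([167, 2146, 1386]) cube([858, 260, 198]);


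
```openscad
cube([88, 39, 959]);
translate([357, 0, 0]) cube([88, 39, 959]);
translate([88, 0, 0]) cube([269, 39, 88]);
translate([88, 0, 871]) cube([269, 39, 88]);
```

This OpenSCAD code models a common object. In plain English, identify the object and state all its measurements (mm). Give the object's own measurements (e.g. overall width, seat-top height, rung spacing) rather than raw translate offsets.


A rectangular picture frame lying in the x–z plane (depth along y). The opening is 269 mm wide (x) by 783 mm tall (z), surrounded by a border 88 mm wide on all four sides. The frame is 39 mm deep and is made of two full-height vertical stiles with two horizontal rails fitted between them.


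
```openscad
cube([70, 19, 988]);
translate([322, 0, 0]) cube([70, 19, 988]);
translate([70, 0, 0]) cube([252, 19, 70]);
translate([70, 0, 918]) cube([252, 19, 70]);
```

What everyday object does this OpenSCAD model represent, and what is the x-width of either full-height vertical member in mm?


A picture frame. The border width is 70 mm.

Four thin pieces enclosing a rectangular opening — a picture frame. The two full-height stiles are 988 mm tall; the top rail sits at z = 918 and is 70 mm tall, so the border above the opening is 988 − 918 = 70 mm, matching the stile x-width.


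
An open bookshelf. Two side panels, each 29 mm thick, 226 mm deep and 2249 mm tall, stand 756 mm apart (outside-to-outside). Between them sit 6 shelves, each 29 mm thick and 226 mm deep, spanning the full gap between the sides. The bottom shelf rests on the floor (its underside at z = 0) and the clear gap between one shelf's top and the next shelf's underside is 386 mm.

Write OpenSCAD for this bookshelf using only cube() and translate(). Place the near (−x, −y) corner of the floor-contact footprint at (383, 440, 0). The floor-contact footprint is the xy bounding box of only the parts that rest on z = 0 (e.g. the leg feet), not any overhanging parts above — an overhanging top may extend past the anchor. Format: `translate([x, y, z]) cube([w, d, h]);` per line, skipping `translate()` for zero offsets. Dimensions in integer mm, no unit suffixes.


translate([383, 440, 0]) cube([29, 226, 2249]);
translate([1110, 440, 0]) cube([29, 226, 2249]);
translate([412, 440, 0]) cube([698, 226, 29]);
translate([412, 440, 415]) cube([698, 226, 29]);
translate([412, 440, 830]) cube([698, 226, 29]);
translate([412, 440, 1245]) cube([698, 226, 29]);
translate([412, 440, 1660]) cube([698, 226, 29]);
translate([412, 440, 2075]) cube([698, 226, 29]);


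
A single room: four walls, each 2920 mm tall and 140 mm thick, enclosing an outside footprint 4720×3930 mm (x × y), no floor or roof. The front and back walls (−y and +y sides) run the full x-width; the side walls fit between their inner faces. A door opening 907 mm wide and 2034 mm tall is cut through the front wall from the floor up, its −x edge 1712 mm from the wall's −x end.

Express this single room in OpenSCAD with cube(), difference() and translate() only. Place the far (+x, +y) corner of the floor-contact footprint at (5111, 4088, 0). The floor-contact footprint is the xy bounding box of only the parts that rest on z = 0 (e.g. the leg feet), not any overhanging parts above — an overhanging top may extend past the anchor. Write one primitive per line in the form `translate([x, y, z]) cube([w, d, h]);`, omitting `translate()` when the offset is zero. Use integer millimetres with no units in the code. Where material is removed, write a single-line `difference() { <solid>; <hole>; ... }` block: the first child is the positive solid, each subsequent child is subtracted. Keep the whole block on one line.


difference() { translate([391, 158, 0]) cube([4720, 140, 2920]); translate([2103, 158, 0]) cube([907, 140, 2034]); }
translate([391, 3948, 0]) cube([4720, 140, 2920]);
translate([391, 298, 0]) cube([140, 3650, 2920]);
translate([4971, 298, 0]) cube([140, 3650, 2920]);


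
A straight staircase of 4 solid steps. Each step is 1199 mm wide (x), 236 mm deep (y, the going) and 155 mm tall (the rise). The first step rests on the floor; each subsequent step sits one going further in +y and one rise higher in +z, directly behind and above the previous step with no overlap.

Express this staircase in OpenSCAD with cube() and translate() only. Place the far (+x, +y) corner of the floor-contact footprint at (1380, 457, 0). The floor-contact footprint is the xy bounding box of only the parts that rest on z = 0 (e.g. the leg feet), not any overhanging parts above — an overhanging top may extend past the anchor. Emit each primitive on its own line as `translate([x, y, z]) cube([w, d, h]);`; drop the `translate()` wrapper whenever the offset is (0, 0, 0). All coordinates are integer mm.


translate([181, 221, 0]) cube([1199, 236, 155]);
translate([181, 457, 155]) cube([1199, 236, 155]);
translate([181, 693, 310]) cube([1199, 236, 155]);
translate([181, 929, 465]) cube([1199, 236, 155]);


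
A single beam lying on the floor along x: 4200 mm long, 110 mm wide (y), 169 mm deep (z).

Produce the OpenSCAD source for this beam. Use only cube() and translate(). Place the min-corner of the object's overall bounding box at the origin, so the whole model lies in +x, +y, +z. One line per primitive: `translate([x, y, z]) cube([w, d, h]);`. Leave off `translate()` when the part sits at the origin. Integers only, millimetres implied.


cube([4200, 110, 169]);


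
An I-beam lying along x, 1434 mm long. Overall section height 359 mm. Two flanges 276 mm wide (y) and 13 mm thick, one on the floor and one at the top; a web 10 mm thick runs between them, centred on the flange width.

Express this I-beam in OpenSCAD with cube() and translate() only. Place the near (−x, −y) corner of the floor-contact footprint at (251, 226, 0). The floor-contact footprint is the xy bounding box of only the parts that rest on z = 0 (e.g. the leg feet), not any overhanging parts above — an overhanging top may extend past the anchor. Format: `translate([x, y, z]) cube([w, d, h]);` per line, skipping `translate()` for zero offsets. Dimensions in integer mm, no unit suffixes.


translate([251, 226, 0]) cube([1434, 276, 13]);
translate([251, 359, 13]) cube([1434, 10, 333]);
translate([251, 226, 346]) cube([1434, 276, 13]);


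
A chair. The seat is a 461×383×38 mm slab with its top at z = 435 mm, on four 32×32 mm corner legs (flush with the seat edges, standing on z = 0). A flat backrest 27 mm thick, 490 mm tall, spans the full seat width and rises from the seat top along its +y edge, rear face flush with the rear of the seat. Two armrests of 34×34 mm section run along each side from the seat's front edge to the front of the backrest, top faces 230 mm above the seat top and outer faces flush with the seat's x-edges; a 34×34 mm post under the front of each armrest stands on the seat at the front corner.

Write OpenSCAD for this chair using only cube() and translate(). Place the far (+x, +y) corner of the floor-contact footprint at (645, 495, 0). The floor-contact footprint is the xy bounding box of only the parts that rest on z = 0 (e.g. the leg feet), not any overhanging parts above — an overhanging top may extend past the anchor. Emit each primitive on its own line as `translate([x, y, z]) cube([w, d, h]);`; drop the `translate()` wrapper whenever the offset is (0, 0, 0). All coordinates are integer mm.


translate([184, 112, 397]) cube([461, 383, 38]);
translate([184, 112, 0]) cube([32, 32, 397]);
translate([613, 112, 0]) cube([32, 32, 397]);
translate([184, 463, 0]) cube([32, 32, 397]);
translate([613, 463, 0]) cube([32, 32, 397]);
translate([184, 468, 435]) cube([461, 27, 490]);
translate([184, 112, 631]) cube([34, 356, 34]);
translate([611, 112, 631]) cube([34, 356, 34]);
translate([184, 112, 435]) cube([34, 34, 196]);
translate([611, 112, 435]) cube([34, 34, 196]);


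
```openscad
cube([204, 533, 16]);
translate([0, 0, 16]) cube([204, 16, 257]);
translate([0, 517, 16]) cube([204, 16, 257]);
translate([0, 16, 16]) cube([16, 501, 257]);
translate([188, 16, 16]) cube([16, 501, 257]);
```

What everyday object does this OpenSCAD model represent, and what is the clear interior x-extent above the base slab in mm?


An open box. The internal width is 172 mm.

A 204×533 base slab with four walls standing on it — an open box. The base is 204 mm wide and the walls are 16 mm thick, so the internal width is 204 − 2 × 16 = 172 mm.


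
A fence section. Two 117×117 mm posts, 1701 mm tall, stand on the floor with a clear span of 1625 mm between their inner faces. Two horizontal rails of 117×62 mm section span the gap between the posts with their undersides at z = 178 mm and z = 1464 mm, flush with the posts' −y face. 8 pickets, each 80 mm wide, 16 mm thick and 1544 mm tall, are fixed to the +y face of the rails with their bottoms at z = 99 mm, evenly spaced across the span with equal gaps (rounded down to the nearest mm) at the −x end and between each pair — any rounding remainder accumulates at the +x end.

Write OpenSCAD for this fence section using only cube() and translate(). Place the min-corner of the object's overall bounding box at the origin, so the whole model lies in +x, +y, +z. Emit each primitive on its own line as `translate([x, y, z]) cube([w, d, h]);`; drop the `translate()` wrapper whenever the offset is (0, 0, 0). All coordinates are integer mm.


cube([117, 117, 1701]);
translate([1742, 0, 0]) cube([117, 117, 1701]);
translate([117, 0, 178]) cube([1625, 117, 62]);
translate([117, 0, 1464]) cube([1625, 117, 62]);
translate([226, 117, 99]) cube([80, 16, 1544]);
translate([415, 117, 99]) cube([80, 16, 1544]);
translate([604, 117, 99]) cube([80, 16, 1544]);
translate([793, 117, 99]) cube([80, 16, 1544]);
translate([982, 117, 99]) cube([80, 16, 1544]);
translate([1171, 117, 99]) cube([80, 16, 1544]);
translate([1360, 117, 99]) cube([80, 16, 1544]);
translate([1549, 117, 99]) cube([80, 16, 1544]);


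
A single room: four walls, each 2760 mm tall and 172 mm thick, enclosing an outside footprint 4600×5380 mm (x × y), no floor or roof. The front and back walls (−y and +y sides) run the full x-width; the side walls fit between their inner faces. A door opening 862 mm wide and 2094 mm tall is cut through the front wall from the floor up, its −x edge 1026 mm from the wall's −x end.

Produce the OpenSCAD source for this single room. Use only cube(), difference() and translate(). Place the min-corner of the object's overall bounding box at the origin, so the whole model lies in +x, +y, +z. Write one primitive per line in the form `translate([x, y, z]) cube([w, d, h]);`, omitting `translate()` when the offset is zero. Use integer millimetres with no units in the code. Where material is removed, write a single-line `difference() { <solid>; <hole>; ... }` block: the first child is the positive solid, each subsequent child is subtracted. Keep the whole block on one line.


difference() { cube([4600, 172, 2760]); translate([1026, 0, 0]) cube([862, 172, 2094]); }
translate([0, 5208, 0]) cube([4600, 172, 2760]);
translate([0, 172, 0]) cube([172, 5036, 2760]);
translate([4428, 172, 0]) cube([172, 5036, 2760]);


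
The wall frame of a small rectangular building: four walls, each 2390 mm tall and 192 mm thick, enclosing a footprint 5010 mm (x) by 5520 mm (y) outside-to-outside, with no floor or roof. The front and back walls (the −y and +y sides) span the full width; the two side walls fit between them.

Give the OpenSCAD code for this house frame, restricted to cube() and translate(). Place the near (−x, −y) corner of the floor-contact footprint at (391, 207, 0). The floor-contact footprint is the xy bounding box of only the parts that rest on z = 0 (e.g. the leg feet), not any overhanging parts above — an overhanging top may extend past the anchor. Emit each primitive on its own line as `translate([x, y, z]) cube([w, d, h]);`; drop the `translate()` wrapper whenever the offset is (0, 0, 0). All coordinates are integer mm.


translate([391, 207, 0]) cube([5010, 192, 2390]);
translate([391, 5535, 0]) cube([5010, 192, 2390]);
translate([391, 399, 0]) cube([192, 5136, 2390]);
translate([5209, 399, 0]) cube([192, 5136, 2390]);


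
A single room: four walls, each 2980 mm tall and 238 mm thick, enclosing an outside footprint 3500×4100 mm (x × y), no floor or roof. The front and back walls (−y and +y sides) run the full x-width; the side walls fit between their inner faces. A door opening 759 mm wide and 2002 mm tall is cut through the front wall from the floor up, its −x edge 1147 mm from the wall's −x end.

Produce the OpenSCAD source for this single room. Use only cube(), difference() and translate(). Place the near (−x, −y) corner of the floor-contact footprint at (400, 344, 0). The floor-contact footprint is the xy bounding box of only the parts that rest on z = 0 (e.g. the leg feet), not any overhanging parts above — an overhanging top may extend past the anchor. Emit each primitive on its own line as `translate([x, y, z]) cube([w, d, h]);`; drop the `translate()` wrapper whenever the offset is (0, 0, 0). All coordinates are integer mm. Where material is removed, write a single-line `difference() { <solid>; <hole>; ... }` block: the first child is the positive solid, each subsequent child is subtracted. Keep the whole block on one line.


difference() { translate([400, 344, 0]) cube([3500, 238, 2980]); translate([1547, 344, 0]) cube([759, 238, 2002]); }
translate([400, 4206, 0]) cube([3500, 238, 2980]);
translate([400, 582, 0]) cube([238, 3624, 2980]);
translate([3662, 582, 0]) cube([238, 3624, 2980]);


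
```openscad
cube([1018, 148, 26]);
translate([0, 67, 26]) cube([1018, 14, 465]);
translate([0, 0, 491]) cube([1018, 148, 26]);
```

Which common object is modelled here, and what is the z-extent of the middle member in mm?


An I-beam. The web height is 465 mm.

Two wide flanges with a thin centred web — an I-beam. Overall 517 mm minus two 26 mm flanges gives a web of 517 − 2·26 = 465 mm.


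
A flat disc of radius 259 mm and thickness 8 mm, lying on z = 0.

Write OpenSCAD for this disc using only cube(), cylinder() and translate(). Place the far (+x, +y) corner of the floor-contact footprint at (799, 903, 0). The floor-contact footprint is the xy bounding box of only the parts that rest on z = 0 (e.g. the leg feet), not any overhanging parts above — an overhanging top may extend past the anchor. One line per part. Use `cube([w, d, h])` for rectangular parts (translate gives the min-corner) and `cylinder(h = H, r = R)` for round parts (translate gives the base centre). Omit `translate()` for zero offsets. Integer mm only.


translate([540, 644, 0]) cylinder(h = 8, r = 259);
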